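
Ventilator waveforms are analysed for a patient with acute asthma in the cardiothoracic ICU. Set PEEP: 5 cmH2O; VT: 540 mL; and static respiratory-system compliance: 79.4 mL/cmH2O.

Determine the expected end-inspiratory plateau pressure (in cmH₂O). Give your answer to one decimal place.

11.8

Pplat = PEEP + Vt / Cstat = 5 + 540 / 79.4 = 5 + 6.801 = 11.801 cmH2O.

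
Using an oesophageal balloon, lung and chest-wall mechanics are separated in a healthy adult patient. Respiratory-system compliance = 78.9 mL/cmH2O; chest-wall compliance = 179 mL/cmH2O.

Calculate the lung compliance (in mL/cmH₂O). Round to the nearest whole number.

141

1/CL = 1/Crs − 1/Ccw.
1/CL = 1/78.9 − 1/179 = 0.007088.
CL = 141.08 mL/cmH2O.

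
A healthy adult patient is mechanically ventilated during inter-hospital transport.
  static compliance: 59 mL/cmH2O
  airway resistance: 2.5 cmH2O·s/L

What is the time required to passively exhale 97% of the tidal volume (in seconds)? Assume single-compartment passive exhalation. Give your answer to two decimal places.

τ = R × C = 2.5 × 59 mL/cmH2O = 2.5 × 0.059 L/cmH2O = 0.1475 s.
Exhaled fraction f = 1 − e^(−t/τ) → t = −τ·ln(1 − f) = −0.1475·ln(0.03) = 0.5172 s.

0.52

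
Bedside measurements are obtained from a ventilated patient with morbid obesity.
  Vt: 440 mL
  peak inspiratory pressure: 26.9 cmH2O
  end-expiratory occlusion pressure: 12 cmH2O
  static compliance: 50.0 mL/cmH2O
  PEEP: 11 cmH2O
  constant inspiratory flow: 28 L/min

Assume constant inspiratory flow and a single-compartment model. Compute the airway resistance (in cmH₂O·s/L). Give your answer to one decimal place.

Flow: 28 L/min ÷ 60 = 0.4667 L/s.
Total PEEP = 12 cmH2O (set 11 + intrinsic 1); this is the baseline alveolar pressure.
Equation of motion (constant flow): PIP = Vt/C + R·V̇ + PEEP.
R·V̇ = PIP − Vt/C − PEEP = 26.9 − 440/50.0 − 12 = 26.9 − 8.8 − 12 = 6.1 cmH2O.
R = 6.1 / 0.4667 = 13.07 cmH2O·s/L.

13.1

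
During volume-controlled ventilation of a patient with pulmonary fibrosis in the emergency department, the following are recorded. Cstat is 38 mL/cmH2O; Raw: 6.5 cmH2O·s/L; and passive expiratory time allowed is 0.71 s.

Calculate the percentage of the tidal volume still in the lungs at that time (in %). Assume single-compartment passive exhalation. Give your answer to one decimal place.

τ = R × C = 6.5 × 38 mL/cmH2O = 6.5 × 0.038 L/cmH2O = 0.247 s.
Passive exhalation: V(t)/V₀ = e^(−t/τ) = e^(−0.71/0.247) = 0.05644.
Fraction remaining = 0.05644 → 5.644%.

5.6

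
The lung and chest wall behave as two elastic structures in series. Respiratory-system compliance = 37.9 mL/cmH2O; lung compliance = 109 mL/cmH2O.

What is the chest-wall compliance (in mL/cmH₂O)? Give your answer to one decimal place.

58.1

1/Ccw = 1/Crs − 1/CL.
1/Ccw = 1/37.9 − 1/109 = 0.01721.
Ccw = 58.106 mL/cmH2O.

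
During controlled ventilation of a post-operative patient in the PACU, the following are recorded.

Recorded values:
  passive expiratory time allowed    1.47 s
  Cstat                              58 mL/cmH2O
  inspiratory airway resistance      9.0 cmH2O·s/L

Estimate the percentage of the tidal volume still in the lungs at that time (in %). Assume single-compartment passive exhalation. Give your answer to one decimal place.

6.0

τ = R × C = 9.0 × 58 mL/cmH2O = 9.0 × 0.058 L/cmH2O = 0.522 s.
Passive exhalation: V(t)/V₀ = e^(−t/τ) = e^(−1.47/0.522) = 0.05984.
Fraction remaining = 0.05984 → 5.984%.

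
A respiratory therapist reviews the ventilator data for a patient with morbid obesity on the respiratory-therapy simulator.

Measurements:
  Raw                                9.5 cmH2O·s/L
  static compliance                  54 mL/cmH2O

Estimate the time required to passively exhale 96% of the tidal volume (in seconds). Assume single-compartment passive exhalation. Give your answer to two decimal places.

τ = R × C = 9.5 × 54 mL/cmH2O = 9.5 × 0.054 L/cmH2O = 0.513 s.
Exhaled fraction f = 1 − e^(−t/τ) → t = −τ·ln(1 − f) = −0.513·ln(0.04) = 1.651 s.

1.65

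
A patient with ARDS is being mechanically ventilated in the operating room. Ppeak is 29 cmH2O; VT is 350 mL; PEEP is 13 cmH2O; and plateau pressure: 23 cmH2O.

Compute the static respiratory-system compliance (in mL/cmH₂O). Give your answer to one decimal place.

35.0

Cstat = Vt / (Pplat − PEEP) = 350 / (23 − 13) = 350 / 10.0 = 35.0 mL/cmH2O.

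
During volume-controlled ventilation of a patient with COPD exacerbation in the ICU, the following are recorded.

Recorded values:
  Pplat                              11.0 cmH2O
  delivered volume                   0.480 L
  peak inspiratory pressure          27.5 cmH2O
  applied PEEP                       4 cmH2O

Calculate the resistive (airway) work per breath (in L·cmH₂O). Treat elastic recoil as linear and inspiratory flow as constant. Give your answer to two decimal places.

7.92

With constant inspiratory flow the resistive pressure is constant at PIP − Pplat = 27.5 − 11.0 = 16.5 cmH2O, so resistive work = 16.5 × 0.480 = 7.92 L·cmH2O.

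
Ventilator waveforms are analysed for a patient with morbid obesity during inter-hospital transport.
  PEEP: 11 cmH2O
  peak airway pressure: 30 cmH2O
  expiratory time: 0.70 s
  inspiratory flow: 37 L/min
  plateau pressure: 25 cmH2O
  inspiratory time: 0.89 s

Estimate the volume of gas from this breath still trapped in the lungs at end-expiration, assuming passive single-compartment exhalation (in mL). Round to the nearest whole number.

61

Flow: 37 L/min ÷ 60 = 0.6167 L/s.
Vt = flow × Ti = 0.6167 L/s × 0.89 s × 1000 mL/L = 548.86 mL.
R = (PIP − Pplat)/V̇ = (30 − 25) / 0.6167 = 5.0/0.6167 = 8.108 cmH2O·s/L.
C = Vt/(Pplat − PEEP) = 548.86 / (25 − 11) = 548.86/14.0 = 39.204 mL/cmH2O.
τ = R × C = 8.108 × 0.0392 L/cmH2O = 0.3178 s.
Fraction remaining = e^(−Te/τ) = e^(−0.70/0.3178) = 0.1105.
Trapped volume = 548.86 × 0.1105 = 60.649 mL.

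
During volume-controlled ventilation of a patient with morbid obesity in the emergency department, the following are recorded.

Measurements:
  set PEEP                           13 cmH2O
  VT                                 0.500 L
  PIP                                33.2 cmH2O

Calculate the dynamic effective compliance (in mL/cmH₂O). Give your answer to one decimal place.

24.8

Dynamic compliance = Vt / (PIP − PEEP) = 500 / (33.2 − 13) = 500 / 20.2 = 24.752 mL/cmH2O.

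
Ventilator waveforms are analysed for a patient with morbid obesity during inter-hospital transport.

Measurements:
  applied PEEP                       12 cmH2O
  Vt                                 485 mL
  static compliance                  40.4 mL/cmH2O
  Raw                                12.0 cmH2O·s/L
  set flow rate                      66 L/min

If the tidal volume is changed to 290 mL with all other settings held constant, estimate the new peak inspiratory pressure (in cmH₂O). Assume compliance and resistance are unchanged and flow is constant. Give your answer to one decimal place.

32.4

Flow: 66 L/min ÷ 60 = 1.1 L/s.
PIP = Vt/C + R·V̇ + PEEP (constant-flow equation of motion).
Only the elastic term changes: ΔPIP = ΔVt / C = (290 − 485) / 40.4 = -4.827 cmH2O.
Original PIP = 485/40.4 + 12.0×1.1 + 12 = 37.205 cmH2O; new PIP = 37.205 + (-4.827) = 32.378 cmH2O.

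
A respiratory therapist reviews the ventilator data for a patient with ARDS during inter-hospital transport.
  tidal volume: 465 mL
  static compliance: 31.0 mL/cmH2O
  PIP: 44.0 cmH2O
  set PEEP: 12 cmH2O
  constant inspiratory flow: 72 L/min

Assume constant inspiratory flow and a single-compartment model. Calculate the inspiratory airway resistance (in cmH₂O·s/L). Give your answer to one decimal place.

14.2

Flow: 72 L/min ÷ 60 = 1.2 L/s.
Equation of motion (constant flow): PIP = Vt/C + R·V̇ + PEEP.
R·V̇ = PIP − Vt/C − PEEP = 44.0 − 465/31.0 − 12 = 44.0 − 15.0 − 12 = 17.0 cmH2O.
R = 17.0 / 1.2 = 14.167 cmH2O·s/L.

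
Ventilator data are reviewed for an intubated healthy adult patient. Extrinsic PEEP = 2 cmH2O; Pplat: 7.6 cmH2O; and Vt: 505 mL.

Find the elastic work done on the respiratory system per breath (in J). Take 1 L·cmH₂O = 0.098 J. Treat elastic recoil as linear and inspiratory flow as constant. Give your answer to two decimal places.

0.14

Elastic work ≈ ½ × (Pplat − PEEP) × Vt = 0.5 × (7.6 − 2) × 0.505 L = 0.5 × 5.6 × 0.505 = 1.414 L·cmH2O.
× 0.098 J/(L·cmH2O) → 0.1386 J.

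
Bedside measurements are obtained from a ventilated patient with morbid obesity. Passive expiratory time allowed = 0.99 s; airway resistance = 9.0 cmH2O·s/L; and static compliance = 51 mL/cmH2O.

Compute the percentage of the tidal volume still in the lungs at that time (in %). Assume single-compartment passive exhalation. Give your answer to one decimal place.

τ = R × C = 9.0 × 51 mL/cmH2O = 9.0 × 0.051 L/cmH2O = 0.459 s.
Passive exhalation: V(t)/V₀ = e^(−t/τ) = e^(−0.99/0.459) = 0.1157.
Fraction remaining = 0.1157 → 11.57%.

11.6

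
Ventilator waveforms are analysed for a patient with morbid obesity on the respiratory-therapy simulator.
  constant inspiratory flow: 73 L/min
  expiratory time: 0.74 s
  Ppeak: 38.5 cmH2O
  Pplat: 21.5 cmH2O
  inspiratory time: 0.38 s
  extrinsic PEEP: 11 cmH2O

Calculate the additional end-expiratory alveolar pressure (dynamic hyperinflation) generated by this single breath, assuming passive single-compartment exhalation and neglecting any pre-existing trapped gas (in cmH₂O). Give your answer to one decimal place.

Flow: 73 L/min ÷ 60 = 1.2167 L/s.
Vt = flow × Ti = 1.2167 L/s × 0.38 s × 1000 mL/L = 462.35 mL.
R = (PIP − Pplat)/V̇ = (38.5 − 21.5) / 1.2167 = 17.0/1.2167 = 13.972 cmH2O·s/L.
C = Vt/(Pplat − PEEP) = 462.35 / (21.5 − 11) = 462.35/10.5 = 44.033 mL/cmH2O.
τ = R × C = 13.972 × 0.04403 L/cmH2O = 0.6152 s.
Fraction remaining = e^(−Te/τ) = e^(−0.74/0.6152) = 0.3003; trapped volume = 462.35 × 0.3003 = 138.84 mL.
Additional alveolar pressure from trapping ≈ V_trapped / C = 138.84 / 44.033 = 3.153 cmH2O.

3.2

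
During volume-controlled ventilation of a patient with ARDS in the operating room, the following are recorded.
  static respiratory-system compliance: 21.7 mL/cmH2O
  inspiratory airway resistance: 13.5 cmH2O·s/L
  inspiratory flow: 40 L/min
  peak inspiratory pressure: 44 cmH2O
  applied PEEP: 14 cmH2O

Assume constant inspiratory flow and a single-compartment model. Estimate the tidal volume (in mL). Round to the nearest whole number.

Flow: 40 L/min ÷ 60 = 0.6667 L/s.
Equation of motion (constant flow): PIP = Vt/C + R·V̇ + PEEP.
Vt/C = PIP − R·V̇ − PEEP = 44 − 9.0 − 14 = 21.0 cmH2O.
Vt = C × 21.0 = 21.7 × 21.0 = 455.7 mL.

456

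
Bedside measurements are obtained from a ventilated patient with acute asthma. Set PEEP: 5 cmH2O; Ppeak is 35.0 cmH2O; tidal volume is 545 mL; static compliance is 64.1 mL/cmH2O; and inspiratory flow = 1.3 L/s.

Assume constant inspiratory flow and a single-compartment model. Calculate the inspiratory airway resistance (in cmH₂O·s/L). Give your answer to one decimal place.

Equation of motion (constant flow): PIP = Vt/C + R·V̇ + PEEP.
R·V̇ = PIP − Vt/C − PEEP = 35.0 − 545/64.1 − 5 = 35.0 − 8.502 − 5 = 21.498 cmH2O.
R = 21.498 / 1.3 = 16.537 cmH2O·s/L.

16.5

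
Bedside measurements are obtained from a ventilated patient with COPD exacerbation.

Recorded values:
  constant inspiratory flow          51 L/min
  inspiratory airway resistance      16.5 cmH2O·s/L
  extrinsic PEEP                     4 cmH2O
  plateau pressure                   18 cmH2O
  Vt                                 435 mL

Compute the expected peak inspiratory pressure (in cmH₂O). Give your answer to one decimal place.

32.0

Flow: 51 L/min ÷ 60 = 0.85 L/s.
PIP = Pplat + Raw × flow = 18 + 16.5 × 0.85 = 18 + 14.025 = 32.025 cmH2O.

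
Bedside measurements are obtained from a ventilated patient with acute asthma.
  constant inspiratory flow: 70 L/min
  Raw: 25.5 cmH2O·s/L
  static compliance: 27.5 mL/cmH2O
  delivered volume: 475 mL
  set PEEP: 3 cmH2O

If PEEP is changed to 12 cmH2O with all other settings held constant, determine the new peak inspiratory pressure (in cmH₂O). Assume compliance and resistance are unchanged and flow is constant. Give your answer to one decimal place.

Flow: 70 L/min ÷ 60 = 1.1667 L/s.
PIP = Vt/C + R·V̇ + PEEP (constant-flow equation of motion).
Only the baseline term changes: ΔPIP = ΔPEEP = 12 − 3 = 9.0 cmH2O.
Original PIP = 475/27.5 + 25.5×1.1667 + 3 = 50.024 cmH2O; new PIP = 50.024 + (9.0) = 59.024 cmH2O.

59.0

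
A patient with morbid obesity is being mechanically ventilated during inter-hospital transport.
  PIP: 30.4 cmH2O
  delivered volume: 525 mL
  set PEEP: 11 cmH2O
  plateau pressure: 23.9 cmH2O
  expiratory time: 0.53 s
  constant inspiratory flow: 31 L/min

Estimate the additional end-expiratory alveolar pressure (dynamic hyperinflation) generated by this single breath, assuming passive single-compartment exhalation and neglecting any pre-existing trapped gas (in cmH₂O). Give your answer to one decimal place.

4.6

Flow: 31 L/min ÷ 60 = 0.5167 L/s.
R = (PIP − Pplat)/V̇ = (30.4 − 23.9) / 0.5167 = 6.5/0.5167 = 12.58 cmH2O·s/L.
C = Vt/(Pplat − PEEP) = 525.0 / (23.9 − 11) = 525.0/12.9 = 40.698 mL/cmH2O.
τ = R × C = 12.58 × 0.0407 L/cmH2O = 0.512 s.
Fraction remaining = e^(−Te/τ) = e^(−0.53/0.512) = 0.3552; trapped volume = 525.0 × 0.3552 = 186.48 mL.
Additional alveolar pressure from trapping ≈ V_trapped / C = 186.48 / 40.698 = 4.582 cmH2O.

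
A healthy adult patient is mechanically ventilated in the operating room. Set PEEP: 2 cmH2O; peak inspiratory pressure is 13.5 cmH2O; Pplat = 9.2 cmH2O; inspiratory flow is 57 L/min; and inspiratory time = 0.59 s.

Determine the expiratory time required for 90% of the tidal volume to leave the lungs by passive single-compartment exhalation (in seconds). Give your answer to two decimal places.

0.81

Flow: 57 L/min ÷ 60 = 0.95 L/s.
Vt = flow × Ti = 0.95 L/s × 0.59 s × 1000 mL/L = 560.5 mL.
R = (PIP − Pplat)/V̇ = (13.5 − 9.2) / 0.95 = 4.3/0.95 = 4.526 cmH2O·s/L.
C = Vt/(Pplat − PEEP) = 560.5 / (9.2 − 2) = 560.5/7.2 = 77.847 mL/cmH2O.
τ = R × C = 4.526 × 0.07785 L/cmH2O = 0.3523 s.
t = −τ·ln(1 − 0.90) = −0.3523·ln(0.1) = 0.8112 s.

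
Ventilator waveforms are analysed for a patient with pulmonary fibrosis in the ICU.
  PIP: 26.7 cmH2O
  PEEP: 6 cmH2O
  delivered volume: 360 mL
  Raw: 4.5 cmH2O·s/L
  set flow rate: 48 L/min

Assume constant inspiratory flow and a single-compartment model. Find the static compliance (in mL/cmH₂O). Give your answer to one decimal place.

Flow: 48 L/min ÷ 60 = 0.8 L/s.
Equation of motion (constant flow): PIP = Vt/C + R·V̇ + PEEP.
Vt/C = PIP − R·V̇ − PEEP = 26.7 − 4.5×0.8 − 6 = 26.7 − 3.6 − 6 = 17.1 cmH2O.
C = Vt / 17.1 = 360 / 17.1 = 21.053 mL/cmH2O.

21.1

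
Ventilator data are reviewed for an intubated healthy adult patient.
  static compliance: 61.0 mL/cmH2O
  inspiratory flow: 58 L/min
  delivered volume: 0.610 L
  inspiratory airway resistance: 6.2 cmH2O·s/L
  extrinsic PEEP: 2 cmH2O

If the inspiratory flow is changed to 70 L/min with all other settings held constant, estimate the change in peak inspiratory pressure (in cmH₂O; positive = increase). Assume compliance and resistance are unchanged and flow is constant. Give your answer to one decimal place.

Flow: 58 L/min ÷ 60 = 0.9667 L/s.
New flow: 70 L/min ÷ 60 = 1.1667 L/s.
PIP = Vt/C + R·V̇ + PEEP (constant-flow equation of motion).
Only the resistive term changes: ΔPIP = R × ΔV̇ = 6.2 × (1.1667 − 0.9667) = 6.2 × 0.2 = 1.24 cmH2O.

1.2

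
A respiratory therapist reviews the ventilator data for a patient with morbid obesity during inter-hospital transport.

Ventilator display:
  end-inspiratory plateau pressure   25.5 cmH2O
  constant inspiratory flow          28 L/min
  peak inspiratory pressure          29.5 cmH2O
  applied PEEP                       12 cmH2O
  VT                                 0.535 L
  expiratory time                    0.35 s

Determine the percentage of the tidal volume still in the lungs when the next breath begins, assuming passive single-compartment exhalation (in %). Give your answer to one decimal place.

35.7

Flow: 28 L/min ÷ 60 = 0.4667 L/s.
R = (PIP − Pplat)/V̇ = (29.5 − 25.5) / 0.4667 = 4.0/0.4667 = 8.571 cmH2O·s/L.
C = Vt/(Pplat − PEEP) = 535.0 / (25.5 − 12) = 535.0/13.5 = 39.63 mL/cmH2O.
τ = R × C = 8.571 × 0.03963 L/cmH2O = 0.3397 s.
Fraction remaining at end-expiration = e^(−Te/τ) = e^(−0.35/0.3397) = 0.3569 → 35.69%.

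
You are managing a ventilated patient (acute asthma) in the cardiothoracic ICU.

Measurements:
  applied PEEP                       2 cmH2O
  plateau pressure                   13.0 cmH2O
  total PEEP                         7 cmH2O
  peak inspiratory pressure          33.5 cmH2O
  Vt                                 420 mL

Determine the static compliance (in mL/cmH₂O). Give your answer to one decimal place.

End-expiratory occlusion gives total PEEP = 7 cmH2O (intrinsic PEEP = 7 − 2 = 5). Use total PEEP for the elastic gradient.
Cstat = Vt / (Pplat − PEEPtotal) = 420 / (13.0 − 7) = 420 / 6.0 = 70.0 mL/cmH2O.

70.0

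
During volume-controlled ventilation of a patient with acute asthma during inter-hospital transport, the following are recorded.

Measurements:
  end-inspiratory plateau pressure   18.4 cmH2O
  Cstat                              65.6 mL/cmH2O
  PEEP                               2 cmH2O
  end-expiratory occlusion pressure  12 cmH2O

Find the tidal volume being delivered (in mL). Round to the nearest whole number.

End-expiratory occlusion gives total PEEP = 12 cmH2O (intrinsic PEEP = 12 − 2 = 10). Use total PEEP for the elastic gradient.
Vt = Cstat × (Pplat − PEEPtotal) = 65.6 × (18.4 − 12) = 65.6 × 6.4 = 419.84 mL.

420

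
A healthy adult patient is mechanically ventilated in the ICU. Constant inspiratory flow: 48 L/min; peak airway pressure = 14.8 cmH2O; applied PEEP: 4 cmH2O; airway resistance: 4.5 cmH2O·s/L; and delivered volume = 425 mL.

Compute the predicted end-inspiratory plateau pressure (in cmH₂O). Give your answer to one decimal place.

11.2

Flow: 48 L/min ÷ 60 = 0.8 L/s.
Pplat = PIP − Raw × flow = 14.8 − 4.5 × 0.8 = 14.8 − 3.6 = 11.2 cmH2O.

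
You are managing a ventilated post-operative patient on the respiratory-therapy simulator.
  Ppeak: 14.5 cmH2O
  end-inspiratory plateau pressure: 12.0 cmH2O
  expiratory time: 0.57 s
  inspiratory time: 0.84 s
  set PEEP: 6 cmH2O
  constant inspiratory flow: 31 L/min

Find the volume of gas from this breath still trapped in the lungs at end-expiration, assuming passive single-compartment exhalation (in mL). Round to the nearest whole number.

Flow: 31 L/min ÷ 60 = 0.5167 L/s.
Vt = flow × Ti = 0.5167 L/s × 0.84 s × 1000 mL/L = 434.03 mL.
R = (PIP − Pplat)/V̇ = (14.5 − 12.0) / 0.5167 = 2.5/0.5167 = 4.838 cmH2O·s/L.
C = Vt/(Pplat − PEEP) = 434.03 / (12.0 − 6) = 434.03/6.0 = 72.338 mL/cmH2O.
τ = R × C = 4.838 × 0.07234 L/cmH2O = 0.35 s.
Fraction remaining = e^(−Te/τ) = e^(−0.57/0.35) = 0.1962.
Trapped volume = 434.03 × 0.1962 = 85.157 mL.

85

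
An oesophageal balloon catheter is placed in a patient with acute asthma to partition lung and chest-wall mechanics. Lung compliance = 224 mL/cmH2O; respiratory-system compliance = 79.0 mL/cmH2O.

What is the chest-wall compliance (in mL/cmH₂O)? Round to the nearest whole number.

122

1/Ccw = 1/Crs − 1/CL.
1/Ccw = 1/79.0 − 1/224 = 0.008194.
Ccw = 122.04 mL/cmH2O.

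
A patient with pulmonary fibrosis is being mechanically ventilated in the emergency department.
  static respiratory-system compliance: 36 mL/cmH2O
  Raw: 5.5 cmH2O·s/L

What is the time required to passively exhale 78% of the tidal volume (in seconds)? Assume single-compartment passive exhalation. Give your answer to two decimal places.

τ = R × C = 5.5 × 36 mL/cmH2O = 5.5 × 0.036 L/cmH2O = 0.198 s.
Exhaled fraction f = 1 − e^(−t/τ) → t = −τ·ln(1 − f) = −0.198·ln(0.22) = 0.2998 s.

0.30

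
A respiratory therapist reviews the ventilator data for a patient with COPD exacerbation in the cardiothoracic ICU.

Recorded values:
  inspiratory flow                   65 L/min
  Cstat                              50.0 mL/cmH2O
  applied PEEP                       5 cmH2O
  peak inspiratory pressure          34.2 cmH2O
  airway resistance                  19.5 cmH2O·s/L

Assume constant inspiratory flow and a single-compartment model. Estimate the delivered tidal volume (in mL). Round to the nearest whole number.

Flow: 65 L/min ÷ 60 = 1.0833 L/s.
Equation of motion (constant flow): PIP = Vt/C + R·V̇ + PEEP.
Vt/C = PIP − R·V̇ − PEEP = 34.2 − 21.124 − 5 = 8.076 cmH2O.
Vt = C × 8.076 = 50.0 × 8.076 = 403.8 mL.

404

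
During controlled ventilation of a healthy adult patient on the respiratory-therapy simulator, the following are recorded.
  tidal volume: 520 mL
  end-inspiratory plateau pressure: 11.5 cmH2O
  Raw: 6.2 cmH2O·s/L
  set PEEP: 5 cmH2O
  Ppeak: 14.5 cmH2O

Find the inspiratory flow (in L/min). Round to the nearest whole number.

29

flow = (PIP − Pplat) / Raw = (14.5 − 11.5) / 6.2 = 0.4839 L/s × 60 = 29.034 L/min.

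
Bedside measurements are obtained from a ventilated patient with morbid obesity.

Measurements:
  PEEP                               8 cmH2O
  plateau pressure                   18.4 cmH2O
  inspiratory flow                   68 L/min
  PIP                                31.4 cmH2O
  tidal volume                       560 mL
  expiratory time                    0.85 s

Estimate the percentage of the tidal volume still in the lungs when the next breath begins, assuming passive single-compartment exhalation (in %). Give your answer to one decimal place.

Flow: 68 L/min ÷ 60 = 1.1333 L/s.
R = (PIP − Pplat)/V̇ = (31.4 − 18.4) / 1.1333 = 13.0/1.1333 = 11.471 cmH2O·s/L.
C = Vt/(Pplat − PEEP) = 560.0 / (18.4 − 8) = 560.0/10.4 = 53.846 mL/cmH2O.
τ = R × C = 11.471 × 0.05385 L/cmH2O = 0.6177 s.
Fraction remaining at end-expiration = e^(−Te/τ) = e^(−0.85/0.6177) = 0.2526 → 25.26%.

25.3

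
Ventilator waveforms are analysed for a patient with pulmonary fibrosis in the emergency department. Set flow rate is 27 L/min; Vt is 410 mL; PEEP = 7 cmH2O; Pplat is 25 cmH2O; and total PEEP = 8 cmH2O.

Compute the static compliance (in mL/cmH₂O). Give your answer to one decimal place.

24.1

End-expiratory occlusion gives total PEEP = 8 cmH2O (intrinsic PEEP = 8 − 7 = 1). Use total PEEP for the elastic gradient.
Cstat = Vt / (Pplat − PEEPtotal) = 410 / (25 − 8) = 410 / 17.0 = 24.118 mL/cmH2O.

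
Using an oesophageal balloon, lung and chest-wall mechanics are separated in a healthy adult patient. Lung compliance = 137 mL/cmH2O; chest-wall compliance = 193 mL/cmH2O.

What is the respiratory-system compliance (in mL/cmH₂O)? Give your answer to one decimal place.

Lung and chest wall are elastances in series: 1/Crs = 1/CL + 1/Ccw.
1/Crs = 1/137 + 1/193 = 0.01248.
Crs = 80.128 mL/cmH2O.

80.1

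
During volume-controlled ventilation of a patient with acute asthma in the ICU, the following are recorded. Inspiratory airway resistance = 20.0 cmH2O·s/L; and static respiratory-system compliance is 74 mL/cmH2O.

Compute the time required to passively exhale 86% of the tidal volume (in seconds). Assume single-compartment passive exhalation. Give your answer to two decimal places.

τ = R × C = 20.0 × 74 mL/cmH2O = 20.0 × 0.074 L/cmH2O = 1.48 s.
Exhaled fraction f = 1 − e^(−t/τ) → t = −τ·ln(1 − f) = −1.48·ln(0.14) = 2.91 s.

2.91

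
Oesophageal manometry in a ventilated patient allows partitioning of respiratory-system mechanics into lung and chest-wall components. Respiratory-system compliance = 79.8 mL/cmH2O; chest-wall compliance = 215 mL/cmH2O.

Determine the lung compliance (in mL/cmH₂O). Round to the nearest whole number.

127

1/CL = 1/Crs − 1/Ccw.
1/CL = 1/79.8 − 1/215 = 0.00788.
CL = 126.9 mL/cmH2O.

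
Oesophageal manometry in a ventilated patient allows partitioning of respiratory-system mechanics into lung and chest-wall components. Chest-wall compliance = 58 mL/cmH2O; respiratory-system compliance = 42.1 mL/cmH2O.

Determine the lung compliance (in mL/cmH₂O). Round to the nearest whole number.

154

1/CL = 1/Crs − 1/Ccw.
1/CL = 1/42.1 − 1/58 = 0.006512.
CL = 153.56 mL/cmH2O.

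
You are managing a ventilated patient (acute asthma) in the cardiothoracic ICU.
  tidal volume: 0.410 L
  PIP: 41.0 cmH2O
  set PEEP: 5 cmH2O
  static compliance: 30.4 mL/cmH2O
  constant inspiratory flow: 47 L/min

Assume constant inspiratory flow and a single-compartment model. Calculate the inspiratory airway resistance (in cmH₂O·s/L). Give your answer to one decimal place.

Flow: 47 L/min ÷ 60 = 0.7833 L/s.
Equation of motion (constant flow): PIP = Vt/C + R·V̇ + PEEP.
R·V̇ = PIP − Vt/C − PEEP = 41.0 − 410/30.4 − 5 = 41.0 − 13.487 − 5 = 22.513 cmH2O.
R = 22.513 / 0.7833 = 28.741 cmH2O·s/L.

28.7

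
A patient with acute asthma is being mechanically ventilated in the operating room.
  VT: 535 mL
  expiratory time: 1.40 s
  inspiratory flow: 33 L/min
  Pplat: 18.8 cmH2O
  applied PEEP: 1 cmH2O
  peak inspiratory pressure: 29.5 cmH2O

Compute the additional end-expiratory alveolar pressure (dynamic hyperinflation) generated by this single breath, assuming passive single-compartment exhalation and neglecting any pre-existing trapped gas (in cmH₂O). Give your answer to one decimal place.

1.6

Flow: 33 L/min ÷ 60 = 0.55 L/s.
R = (PIP − Pplat)/V̇ = (29.5 − 18.8) / 0.55 = 10.7/0.55 = 19.455 cmH2O·s/L.
C = Vt/(Pplat − PEEP) = 535.0 / (18.8 − 1) = 535.0/17.8 = 30.056 mL/cmH2O.
τ = R × C = 19.455 × 0.03006 L/cmH2O = 0.5848 s.
Fraction remaining = e^(−Te/τ) = e^(−1.40/0.5848) = 0.09127; trapped volume = 535.0 × 0.09127 = 48.829 mL.
Additional alveolar pressure from trapping ≈ V_trapped / C = 48.829 / 30.056 = 1.625 cmH2O.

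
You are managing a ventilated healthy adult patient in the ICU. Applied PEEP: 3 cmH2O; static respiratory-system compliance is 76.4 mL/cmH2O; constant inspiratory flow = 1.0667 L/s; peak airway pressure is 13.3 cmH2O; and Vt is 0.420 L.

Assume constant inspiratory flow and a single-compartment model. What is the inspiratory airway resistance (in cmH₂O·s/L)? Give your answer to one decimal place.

Equation of motion (constant flow): PIP = Vt/C + R·V̇ + PEEP.
R·V̇ = PIP − Vt/C − PEEP = 13.3 − 420/76.4 − 3 = 13.3 − 5.497 − 3 = 4.803 cmH2O.
R = 4.803 / 1.0667 = 4.503 cmH2O·s/L.

4.5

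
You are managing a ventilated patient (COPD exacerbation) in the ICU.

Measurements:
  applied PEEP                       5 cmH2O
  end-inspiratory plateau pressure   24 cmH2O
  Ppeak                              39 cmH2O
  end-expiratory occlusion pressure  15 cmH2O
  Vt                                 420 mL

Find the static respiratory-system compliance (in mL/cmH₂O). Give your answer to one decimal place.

46.7

End-expiratory occlusion gives total PEEP = 15 cmH2O (intrinsic PEEP = 15 − 5 = 10). Use total PEEP for the elastic gradient.
Cstat = Vt / (Pplat − PEEPtotal) = 420 / (24 − 15) = 420 / 9.0 = 46.667 mL/cmH2O.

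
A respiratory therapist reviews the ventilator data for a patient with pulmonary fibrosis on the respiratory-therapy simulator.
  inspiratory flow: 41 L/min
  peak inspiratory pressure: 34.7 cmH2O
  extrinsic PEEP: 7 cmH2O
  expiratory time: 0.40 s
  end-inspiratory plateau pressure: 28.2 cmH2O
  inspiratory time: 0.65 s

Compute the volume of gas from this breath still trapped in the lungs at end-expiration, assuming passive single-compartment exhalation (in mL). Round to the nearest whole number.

60

Flow: 41 L/min ÷ 60 = 0.6833 L/s.
Vt = flow × Ti = 0.6833 L/s × 0.65 s × 1000 mL/L = 444.15 mL.
R = (PIP − Pplat)/V̇ = (34.7 − 28.2) / 0.6833 = 6.5/0.6833 = 9.513 cmH2O·s/L.
C = Vt/(Pplat − PEEP) = 444.15 / (28.2 − 7) = 444.15/21.2 = 20.95 mL/cmH2O.
τ = R × C = 9.513 × 0.02095 L/cmH2O = 0.1993 s.
Fraction remaining = e^(−Te/τ) = e^(−0.40/0.1993) = 0.1344.
Trapped volume = 444.15 × 0.1344 = 59.694 mL.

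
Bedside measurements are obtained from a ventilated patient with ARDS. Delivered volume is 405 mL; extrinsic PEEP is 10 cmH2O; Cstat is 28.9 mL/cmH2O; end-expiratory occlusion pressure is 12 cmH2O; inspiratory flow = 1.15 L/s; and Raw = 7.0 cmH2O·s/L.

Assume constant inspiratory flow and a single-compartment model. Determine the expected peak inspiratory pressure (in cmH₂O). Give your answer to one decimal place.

Total PEEP = 12 cmH2O (set 10 + intrinsic 2); this is the baseline alveolar pressure.
Equation of motion (constant flow): PIP = Vt/C + R·V̇ + PEEP.
PIP = 405/28.9 + 7.0×1.15 + 12 = 14.014 + 8.05 + 12 = 34.064 cmH2O.

34.1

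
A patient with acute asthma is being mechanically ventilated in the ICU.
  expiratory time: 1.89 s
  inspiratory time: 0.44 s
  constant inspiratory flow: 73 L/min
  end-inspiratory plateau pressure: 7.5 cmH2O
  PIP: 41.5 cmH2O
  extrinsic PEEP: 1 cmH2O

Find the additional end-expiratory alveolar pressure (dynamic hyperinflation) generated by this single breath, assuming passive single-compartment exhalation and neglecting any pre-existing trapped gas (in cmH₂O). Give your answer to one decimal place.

Flow: 73 L/min ÷ 60 = 1.2167 L/s.
Vt = flow × Ti = 1.2167 L/s × 0.44 s × 1000 mL/L = 535.35 mL.
R = (PIP − Pplat)/V̇ = (41.5 − 7.5) / 1.2167 = 34.0/1.2167 = 27.944 cmH2O·s/L.
C = Vt/(Pplat − PEEP) = 535.35 / (7.5 − 1) = 535.35/6.5 = 82.362 mL/cmH2O.
τ = R × C = 27.944 × 0.08236 L/cmH2O = 2.301 s.
Fraction remaining = e^(−Te/τ) = e^(−1.89/2.301) = 0.4398; trapped volume = 535.35 × 0.4398 = 235.45 mL.
Additional alveolar pressure from trapping ≈ V_trapped / C = 235.45 / 82.362 = 2.859 cmH2O.

2.9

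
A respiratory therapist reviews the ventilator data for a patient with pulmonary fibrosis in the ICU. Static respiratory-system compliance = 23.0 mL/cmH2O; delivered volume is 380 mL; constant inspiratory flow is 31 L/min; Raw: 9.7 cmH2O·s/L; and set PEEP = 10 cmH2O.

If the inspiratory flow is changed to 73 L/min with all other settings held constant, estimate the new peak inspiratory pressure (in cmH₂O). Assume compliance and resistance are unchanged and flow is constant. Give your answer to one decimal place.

38.3

Flow: 31 L/min ÷ 60 = 0.5167 L/s.
New flow: 73 L/min ÷ 60 = 1.2167 L/s.
PIP = Vt/C + R·V̇ + PEEP (constant-flow equation of motion).
Only the resistive term changes: ΔPIP = R × ΔV̇ = 9.7 × (1.2167 − 0.5167) = 9.7 × 0.7 = 6.79 cmH2O.
Original PIP = 380/23.0 + 9.7×0.5167 + 10 = 31.534 cmH2O; new PIP = 31.534 + (6.79) = 38.324 cmH2O.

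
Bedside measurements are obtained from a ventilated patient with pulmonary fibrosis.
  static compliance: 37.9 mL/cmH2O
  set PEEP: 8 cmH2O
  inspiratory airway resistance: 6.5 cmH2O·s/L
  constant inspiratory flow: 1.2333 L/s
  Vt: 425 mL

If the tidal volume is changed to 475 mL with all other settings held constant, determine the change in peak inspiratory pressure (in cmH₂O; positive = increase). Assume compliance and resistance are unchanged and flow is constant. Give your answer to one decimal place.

PIP = Vt/C + R·V̇ + PEEP (constant-flow equation of motion).
Only the elastic term changes: ΔPIP = ΔVt / C = (475 − 425) / 37.9 = 1.319 cmH2O.

1.3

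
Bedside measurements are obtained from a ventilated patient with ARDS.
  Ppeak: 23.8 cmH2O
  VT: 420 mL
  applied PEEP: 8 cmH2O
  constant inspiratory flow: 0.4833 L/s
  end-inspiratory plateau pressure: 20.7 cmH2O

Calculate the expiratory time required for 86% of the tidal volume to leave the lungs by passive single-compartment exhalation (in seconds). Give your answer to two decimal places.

0.42

R = (PIP − Pplat)/V̇ = (23.8 − 20.7) / 0.4833 = 3.1/0.4833 = 6.414 cmH2O·s/L.
C = Vt/(Pplat − PEEP) = 420.0 / (20.7 − 8) = 420.0/12.7 = 33.071 mL/cmH2O.
τ = R × C = 6.414 × 0.03307 L/cmH2O = 0.2121 s.
t = −τ·ln(1 − 0.86) = −0.2121·ln(0.14) = 0.417 s.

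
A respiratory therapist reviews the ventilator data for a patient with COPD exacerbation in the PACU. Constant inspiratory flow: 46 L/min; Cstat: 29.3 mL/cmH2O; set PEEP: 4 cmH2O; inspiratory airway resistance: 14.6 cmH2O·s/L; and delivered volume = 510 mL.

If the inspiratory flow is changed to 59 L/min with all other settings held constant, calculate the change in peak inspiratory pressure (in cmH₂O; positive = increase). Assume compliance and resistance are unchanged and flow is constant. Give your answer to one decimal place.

Flow: 46 L/min ÷ 60 = 0.7667 L/s.
New flow: 59 L/min ÷ 60 = 0.9833 L/s.
PIP = Vt/C + R·V̇ + PEEP (constant-flow equation of motion).
Only the resistive term changes: ΔPIP = R × ΔV̇ = 14.6 × (0.9833 − 0.7667) = 14.6 × 0.2166 = 3.162 cmH2O.

3.2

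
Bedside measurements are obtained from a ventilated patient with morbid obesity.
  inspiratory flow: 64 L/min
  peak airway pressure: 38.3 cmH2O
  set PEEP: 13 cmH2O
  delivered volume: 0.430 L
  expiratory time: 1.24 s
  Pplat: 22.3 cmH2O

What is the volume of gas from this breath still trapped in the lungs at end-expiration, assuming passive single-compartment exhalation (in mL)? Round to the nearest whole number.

72

Flow: 64 L/min ÷ 60 = 1.0667 L/s.
R = (PIP − Pplat)/V̇ = (38.3 − 22.3) / 1.0667 = 16.0/1.0667 = 15.0 cmH2O·s/L.
C = Vt/(Pplat − PEEP) = 430.0 / (22.3 − 13) = 430.0/9.3 = 46.237 mL/cmH2O.
τ = R × C = 15.0 × 0.04624 L/cmH2O = 0.6936 s.
Fraction remaining = e^(−Te/τ) = e^(−1.24/0.6936) = 0.1673.
Trapped volume = 430.0 × 0.1673 = 71.939 mL.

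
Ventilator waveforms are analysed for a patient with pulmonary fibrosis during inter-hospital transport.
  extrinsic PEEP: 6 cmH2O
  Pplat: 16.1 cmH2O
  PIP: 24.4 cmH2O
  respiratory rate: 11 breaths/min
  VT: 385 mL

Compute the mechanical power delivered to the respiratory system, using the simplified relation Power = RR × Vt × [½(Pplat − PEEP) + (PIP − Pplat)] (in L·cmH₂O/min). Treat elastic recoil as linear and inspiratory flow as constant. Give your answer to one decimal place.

56.5

Per-breath work = Vt × [½(Pplat−PEEP) + (PIP−Pplat)] = 0.385 × [0.5×10.1 + 8.3] = 0.385 × 13.35 = 5.14 L·cmH2O.
Power = 11 × 5.14 = 56.54 L·cmH2O/min.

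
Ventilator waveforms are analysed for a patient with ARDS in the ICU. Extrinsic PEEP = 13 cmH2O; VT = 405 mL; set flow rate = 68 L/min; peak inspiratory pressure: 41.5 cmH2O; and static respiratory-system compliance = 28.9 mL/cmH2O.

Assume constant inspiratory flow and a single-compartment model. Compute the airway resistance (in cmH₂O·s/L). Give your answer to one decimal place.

Flow: 68 L/min ÷ 60 = 1.1333 L/s.
Equation of motion (constant flow): PIP = Vt/C + R·V̇ + PEEP.
R·V̇ = PIP − Vt/C − PEEP = 41.5 − 405/28.9 − 13 = 41.5 − 14.014 − 13 = 14.486 cmH2O.
R = 14.486 / 1.1333 = 12.782 cmH2O·s/L.

12.8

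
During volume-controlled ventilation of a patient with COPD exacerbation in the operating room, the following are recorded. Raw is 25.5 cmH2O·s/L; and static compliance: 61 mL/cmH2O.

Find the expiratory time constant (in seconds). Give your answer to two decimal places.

1.56

τ = R × C = 25.5 × 61 mL/cmH2O = 25.5 × 0.061 L/cmH2O = 1.556 s.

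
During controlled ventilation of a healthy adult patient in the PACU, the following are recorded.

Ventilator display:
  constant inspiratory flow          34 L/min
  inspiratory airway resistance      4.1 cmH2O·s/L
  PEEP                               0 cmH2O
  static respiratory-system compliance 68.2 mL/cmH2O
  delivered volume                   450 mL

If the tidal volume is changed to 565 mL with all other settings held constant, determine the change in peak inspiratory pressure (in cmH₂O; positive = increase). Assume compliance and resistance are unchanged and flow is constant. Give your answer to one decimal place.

1.7

PIP = Vt/C + R·V̇ + PEEP (constant-flow equation of motion).
Only the elastic term changes: ΔPIP = ΔVt / C = (565 − 450) / 68.2 = 1.686 cmH2O.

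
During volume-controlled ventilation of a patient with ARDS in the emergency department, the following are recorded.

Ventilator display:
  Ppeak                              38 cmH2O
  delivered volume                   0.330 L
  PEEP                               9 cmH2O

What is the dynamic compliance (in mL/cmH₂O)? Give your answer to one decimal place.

Dynamic compliance = Vt / (PIP − PEEP) = 330 / (38 − 9) = 330 / 29.0 = 11.379 mL/cmH2O.

11.4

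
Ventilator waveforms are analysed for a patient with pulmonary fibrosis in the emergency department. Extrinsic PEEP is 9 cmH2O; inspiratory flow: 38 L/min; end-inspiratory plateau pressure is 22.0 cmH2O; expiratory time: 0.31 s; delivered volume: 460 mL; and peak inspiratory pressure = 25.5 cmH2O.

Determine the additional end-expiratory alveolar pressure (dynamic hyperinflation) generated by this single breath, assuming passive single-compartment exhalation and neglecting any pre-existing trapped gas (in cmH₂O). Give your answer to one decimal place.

2.7

Flow: 38 L/min ÷ 60 = 0.6333 L/s.
R = (PIP − Pplat)/V̇ = (25.5 − 22.0) / 0.6333 = 3.5/0.6333 = 5.527 cmH2O·s/L.
C = Vt/(Pplat − PEEP) = 460.0 / (22.0 − 9) = 460.0/13.0 = 35.385 mL/cmH2O.
τ = R × C = 5.527 × 0.03539 L/cmH2O = 0.1956 s.
Fraction remaining = e^(−Te/τ) = e^(−0.31/0.1956) = 0.205; trapped volume = 460.0 × 0.205 = 94.3 mL.
Additional alveolar pressure from trapping ≈ V_trapped / C = 94.3 / 35.385 = 2.665 cmH2O.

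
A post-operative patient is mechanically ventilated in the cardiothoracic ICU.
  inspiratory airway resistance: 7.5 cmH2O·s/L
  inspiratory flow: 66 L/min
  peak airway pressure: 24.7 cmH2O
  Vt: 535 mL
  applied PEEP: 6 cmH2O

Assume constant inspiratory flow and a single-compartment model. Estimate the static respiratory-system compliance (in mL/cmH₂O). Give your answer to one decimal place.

51.2

Flow: 66 L/min ÷ 60 = 1.1 L/s.
Equation of motion (constant flow): PIP = Vt/C + R·V̇ + PEEP.
Vt/C = PIP − R·V̇ − PEEP = 24.7 − 7.5×1.1 − 6 = 24.7 − 8.25 − 6 = 10.45 cmH2O.
C = Vt / 10.45 = 535 / 10.45 = 51.196 mL/cmH2O.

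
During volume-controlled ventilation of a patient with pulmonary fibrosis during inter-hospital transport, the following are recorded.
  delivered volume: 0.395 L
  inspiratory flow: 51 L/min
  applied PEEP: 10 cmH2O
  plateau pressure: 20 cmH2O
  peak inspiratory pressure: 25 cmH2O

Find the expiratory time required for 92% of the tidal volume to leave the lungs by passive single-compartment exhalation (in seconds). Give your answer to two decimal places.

0.59

Flow: 51 L/min ÷ 60 = 0.85 L/s.
R = (PIP − Pplat)/V̇ = (25 − 20) / 0.85 = 5.0/0.85 = 5.882 cmH2O·s/L.
C = Vt/(Pplat − PEEP) = 395.0 / (20 − 10) = 395.0/10.0 = 39.5 mL/cmH2O.
τ = R × C = 5.882 × 0.0395 L/cmH2O = 0.2323 s.
t = −τ·ln(1 − 0.92) = −0.2323·ln(0.08) = 0.5867 s.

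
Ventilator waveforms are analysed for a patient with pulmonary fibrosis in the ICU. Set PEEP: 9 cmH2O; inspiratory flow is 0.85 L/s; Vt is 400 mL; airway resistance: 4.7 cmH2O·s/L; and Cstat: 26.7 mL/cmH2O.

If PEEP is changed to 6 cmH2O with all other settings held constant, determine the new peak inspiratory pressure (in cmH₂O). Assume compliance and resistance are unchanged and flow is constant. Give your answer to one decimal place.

25.0

PIP = Vt/C + R·V̇ + PEEP (constant-flow equation of motion).
Only the baseline term changes: ΔPIP = ΔPEEP = 6 − 9 = -3.0 cmH2O.
Original PIP = 400/26.7 + 4.7×0.85 + 9 = 27.976 cmH2O; new PIP = 27.976 + (-3.0) = 24.976 cmH2O.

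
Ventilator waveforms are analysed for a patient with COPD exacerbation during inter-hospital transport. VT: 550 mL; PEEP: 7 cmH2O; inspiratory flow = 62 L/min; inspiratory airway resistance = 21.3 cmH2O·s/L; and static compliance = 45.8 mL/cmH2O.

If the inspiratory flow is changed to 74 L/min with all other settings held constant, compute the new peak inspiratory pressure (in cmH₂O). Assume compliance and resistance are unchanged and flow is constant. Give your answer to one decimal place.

45.3

Flow: 62 L/min ÷ 60 = 1.0333 L/s.
New flow: 74 L/min ÷ 60 = 1.2333 L/s.
PIP = Vt/C + R·V̇ + PEEP (constant-flow equation of motion).
Only the resistive term changes: ΔPIP = R × ΔV̇ = 21.3 × (1.2333 − 1.0333) = 21.3 × 0.2 = 4.26 cmH2O.
Original PIP = 550/45.8 + 21.3×1.0333 + 7 = 41.018 cmH2O; new PIP = 41.018 + (4.26) = 45.278 cmH2O.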